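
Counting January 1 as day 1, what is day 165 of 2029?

January has 31 days (165 − 31 = 134 remain).
February has 28 days (134 − 28 = 106 remain).
March has 31 days (106 − 31 = 75 remain).
April has 30 days (75 − 30 = 45 remain).
May has 31 days (45 − 31 = 14 remain).
14 into June → June 14.

2029-06-14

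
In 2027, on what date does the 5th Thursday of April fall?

The first Thursday of April 2027 is April 1.
The 5th Thursday is 4 weeks later: 1 + 28 = 29.

29 April 2027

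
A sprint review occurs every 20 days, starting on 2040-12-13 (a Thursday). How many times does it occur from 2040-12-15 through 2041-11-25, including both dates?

Occurrences land 20·i days after 2040-12-13 for i = 0, 1, 2, …
2040-12-15 is 2 days after the start; 2 ÷ 20 = 0 remainder 2; since the remainder is 2, round up to i = 1. First occurrence in the window: #2 on 2041-01-02 (1×20 = 20 days in).
2041-11-25 is 347 days after the start; 347 ÷ 20 = 17 remainder 7. Last occurrence in the window: #18 on 2041-11-18.
Occurrences #2 through #18: 17 in total.

17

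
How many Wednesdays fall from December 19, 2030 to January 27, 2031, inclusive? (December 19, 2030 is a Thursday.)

December 19, 2030 is a Thursday; the first Wednesday on or after it is December 25, 2030 (6 days later).
From December 25, 2030 to January 27, 2031: 6 + 27 = 33 days (rest of December, January).
33 ÷ 7 = 4 full weeks with remainder 5, so 4 more Wednesdays after the first → 5.

5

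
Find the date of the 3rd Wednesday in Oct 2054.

Oct 21, 2054

Oct 2054 begins on a Thursday, so the first Wednesday is Oct 7 (6 days later).
The 3rd Wednesday is 2 weeks later: 7 + 14 = 21.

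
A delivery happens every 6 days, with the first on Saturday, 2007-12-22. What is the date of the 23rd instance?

2008-05-02

The 23rd occurrence is 22 intervals after the first: 22 × 6 = 132 days after 2007-12-22.
December has 31 days — 9 days to the end of December leaves 123.
January has 31 days (92 left).
February has 29 days (63 left).
March has 31 days (32 left).
April has 30 days (2 left).
2 days into May → 2008-05-02.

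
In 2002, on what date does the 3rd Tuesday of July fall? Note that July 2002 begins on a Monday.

July 2002 begins on a Monday, so the first Tuesday is July 2 (1 day later).
The 3rd Tuesday is 2 weeks later: 2 + 14 = 16.

16 July 2002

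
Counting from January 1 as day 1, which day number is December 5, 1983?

Days in months before December: 31 + 28 + 31 + 30 + 31 + 30 + 31 + 31 + 30 + 31 + 30 = 334.
Plus 5 days into December → day 339.

339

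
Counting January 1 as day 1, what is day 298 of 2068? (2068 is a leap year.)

2068-10-24

January has 31 days (298 − 31 = 267 remain).
February has 29 days (267 − 29 = 238 remain).
March has 31 days (238 − 31 = 207 remain).
April has 30 days (207 − 30 = 177 remain).
May has 31 days (177 − 31 = 146 remain).
June has 30 days (146 − 30 = 116 remain).
July has 31 days (116 − 31 = 85 remain).
August has 31 days (85 − 31 = 54 remain).
September has 30 days (54 − 30 = 24 remain).
24 into October → October 24.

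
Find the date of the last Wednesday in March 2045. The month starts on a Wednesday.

March 2045 begins on a Wednesday, so the first Wednesday is March 1.
March 2045 has 31 days. Adding weeks: 1, 8, 15, 22, 29 — the last one ≤ 31 is the 29th.

29 March 2045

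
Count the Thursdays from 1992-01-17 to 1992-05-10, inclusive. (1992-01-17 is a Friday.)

16

1992-01-17 is a Friday; the first Thursday on or after it is 1992-01-23 (6 days later).
From 1992-01-23 to 1992-05-10: 8 + 29 + 31 + 30 + 10 = 108 days (rest of January, February, March, April, May).
108 ÷ 7 = 15 full weeks with remainder 3, so 15 more Thursdays after the first → 16.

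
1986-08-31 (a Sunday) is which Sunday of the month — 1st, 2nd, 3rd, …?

5th

Day 31 falls in week ⌈31/7⌉ of the month.
Days 1–7 hold the 1st Sunday, 8–14 the 2nd, 15–21 the 3rd, 22–28 the 4th, 29–31 the 5th.
31 is in the range for the 5th.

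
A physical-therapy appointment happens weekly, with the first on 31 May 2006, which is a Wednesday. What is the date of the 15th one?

6 September 2006

The 15th occurrence is 14 intervals after the first: 14 × 7 = 98 days after 31 May 2006.
May has 31 days — 0 days to the end of May leaves 98.
June has 30 days (68 left).
July has 31 days (37 left).
August has 31 days (6 left).
6 days into September → 6 September 2006.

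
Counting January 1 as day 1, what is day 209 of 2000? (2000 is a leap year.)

2000-07-27

January has 31 days (209 − 31 = 178 remain).
February has 29 days (178 − 29 = 149 remain).
March has 31 days (149 − 31 = 118 remain).
April has 30 days (118 − 30 = 88 remain).
May has 31 days (88 − 31 = 57 remain).
June has 30 days (57 − 30 = 27 remain).
27 into July → July 27.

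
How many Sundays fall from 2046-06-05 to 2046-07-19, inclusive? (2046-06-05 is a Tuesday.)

2046-06-05 is a Tuesday; the first Sunday on or after it is 2046-06-10 (5 days later).
From 2046-06-10 to 2046-07-19: 20 + 19 = 39 days (rest of June, July).
39 ÷ 7 = 5 full weeks with remainder 4, so 5 more Sundays after the first → 6.

6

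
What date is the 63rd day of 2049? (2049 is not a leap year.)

4 March 2049

January has 31 days (63 − 31 = 32 remain).
February has 28 days (32 − 28 = 4 remain).
4 into March → March 4.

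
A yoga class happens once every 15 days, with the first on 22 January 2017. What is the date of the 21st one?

The 21st occurrence is 20 intervals after the first: 20 × 15 = 300 days after 22 January 2017.
January has 31 days — 9 days to the end of January leaves 291.
February has 28 days (263 left).
March has 31 days (232 left).
April has 30 days (202 left).
May has 31 days (171 left).
June has 30 days (141 left).
July has 31 days (110 left).
August has 31 days (79 left).
September has 30 days (49 left).
October has 31 days (18 left).
18 days into November → 18 November 2017.

18 November 2017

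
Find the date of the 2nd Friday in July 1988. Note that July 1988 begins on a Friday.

July 1988 begins on a Friday, so the first Friday is July 1.
The 2nd Friday is 1 weeks later: 1 + 7 = 8.

8 July 1988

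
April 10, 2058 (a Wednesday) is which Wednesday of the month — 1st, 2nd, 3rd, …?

2nd

Day 10 falls in week ⌈10/7⌉ of the month.
Days 1–7 hold the 1st Wednesday, 8–14 the 2nd, 15–21 the 3rd, 22–28 the 4th, 29–31 the 5th.
10 is in the range for the 2nd.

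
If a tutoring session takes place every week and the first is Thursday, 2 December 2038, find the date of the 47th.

20 October 2039

The 47th occurrence is 46 intervals after the first: 46 × 7 = 322 days after 2 December 2038.
December has 31 days — 29 days to the end of December leaves 293.
January has 31 days (262 left).
February has 28 days (234 left).
March has 31 days (203 left).
April has 30 days (173 left).
May has 31 days (142 left).
June has 30 days (112 left).
July has 31 days (81 left).
August has 31 days (50 left).
September has 30 days (20 left).
20 days into October → 20 October 2039.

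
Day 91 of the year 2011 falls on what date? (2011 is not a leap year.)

January has 31 days (91 − 31 = 60 remain).
February has 28 days (60 − 28 = 32 remain).
March has 31 days (32 − 31 = 1 remain).
1 into April → April 1.

April 1, 2011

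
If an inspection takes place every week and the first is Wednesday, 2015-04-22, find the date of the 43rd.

The 43rd occurrence is 42 intervals after the first: 42 × 7 = 294 days after 2015-04-22.
April has 30 days — 8 days to the end of April leaves 286.
May has 31 days (255 left).
June has 30 days (225 left).
July has 31 days (194 left).
August has 31 days (163 left).
September has 30 days (133 left).
October has 31 days (102 left).
November has 30 days (72 left).
December has 31 days (41 left).
January has 31 days (10 left).
10 days into February → 2016-02-10.

2016-02-10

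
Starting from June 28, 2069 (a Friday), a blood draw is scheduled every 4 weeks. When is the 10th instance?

The 10th occurrence is 9 intervals after the first: 9 × 28 = 252 days after June 28, 2069.
June has 30 days — 2 days to the end of June leaves 250.
July has 31 days (219 left).
August has 31 days (188 left).
September has 30 days (158 left).
October has 31 days (127 left).
November has 30 days (97 left).
December has 31 days (66 left).
January has 31 days (35 left).
February has 28 days (7 left).
7 days into March → March 7, 2070.

March 7, 2070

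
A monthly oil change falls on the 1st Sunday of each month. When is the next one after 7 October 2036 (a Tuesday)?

October 2036 starts on a Wednesday, so its 1st Sunday is 5 October 2036 (4 days in).
That is not after 7 October 2036, so look at November 2036.
November 2036 starts on a Saturday, so its 1st Sunday is 2 November 2036 (1 day in).

2 November 2036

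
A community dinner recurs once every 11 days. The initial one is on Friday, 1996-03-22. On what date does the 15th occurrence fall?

The 15th occurrence is 14 intervals after the first: 14 × 11 = 154 days after 1996-03-22.
March has 31 days — 9 days to the end of March leaves 145.
April has 30 days (115 left).
May has 31 days (84 left).
June has 30 days (54 left).
July has 31 days (23 left).
23 days into August → 1996-08-23.

1996-08-23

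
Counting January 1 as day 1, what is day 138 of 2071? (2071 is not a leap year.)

January has 31 days (138 − 31 = 107 remain).
February has 28 days (107 − 28 = 79 remain).
March has 31 days (79 − 31 = 48 remain).
April has 30 days (48 − 30 = 18 remain).
18 into May → May 18.

May 18, 2071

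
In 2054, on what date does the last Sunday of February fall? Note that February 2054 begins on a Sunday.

February 2054 begins on a Sunday, so the first Sunday is February 1.
February 2054 has 28 days. Adding weeks: 1, 8, 15, 22 — the last one ≤ 28 is the 22nd.

22 February 2054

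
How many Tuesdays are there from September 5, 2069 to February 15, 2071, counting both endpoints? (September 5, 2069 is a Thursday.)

September 5, 2069 is a Thursday; the first Tuesday on or after it is September 10, 2069 (5 days later).
From September 10, 2069 to February 15, 2071: 112 + 365 + 46 = 523 days (rest of 2069, 2070, to February 15, 2071 in 2071).
523 ÷ 7 = 74 full weeks with remainder 5, so 74 more Tuesdays after the first → 75.

75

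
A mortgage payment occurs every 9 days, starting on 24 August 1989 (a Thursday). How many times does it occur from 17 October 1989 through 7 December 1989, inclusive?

6

Occurrences land 9·i days after 24 August 1989 for i = 0, 1, 2, …
17 October 1989 is 54 days after the start; 54 ÷ 9 = 6 remainder 0. First occurrence in the window: #7 on 17 October 1989 (6×9 = 54 days in).
7 December 1989 is 105 days after the start; 105 ÷ 9 = 11 remainder 6. Last occurrence in the window: #12 on 1 December 1989.
Occurrences #7 through #12: 6 in total.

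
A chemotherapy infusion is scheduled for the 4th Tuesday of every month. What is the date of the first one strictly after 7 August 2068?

28 August 2068

August 2068 starts on a Wednesday; its first Tuesday is the 7th, so the 4th Tuesday is the 28th — 28 August 2068.
28 August 2068 is after 7 August 2068, so that is the next one.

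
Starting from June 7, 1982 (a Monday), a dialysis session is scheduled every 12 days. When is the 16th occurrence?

December 4, 1982

The 16th occurrence is 15 intervals after the first: 15 × 12 = 180 days after June 7, 1982.
June has 30 days — 23 days to the end of June leaves 157.
July has 31 days (126 left).
August has 31 days (95 left).
September has 30 days (65 left).
October has 31 days (34 left).
November has 30 days (4 left).
4 days into December → December 4, 1982.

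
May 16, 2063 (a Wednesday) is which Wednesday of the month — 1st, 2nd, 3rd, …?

3rd

Day 16 falls in week ⌈16/7⌉ of the month.
Days 1–7 hold the 1st Wednesday, 8–14 the 2nd, 15–21 the 3rd, 22–28 the 4th, 29–31 the 5th.
16 is in the range for the 3rd.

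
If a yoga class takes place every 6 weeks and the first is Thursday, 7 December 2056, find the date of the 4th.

12 April 2057

The 4th occurrence is 3 intervals after the first: 3 × 42 = 126 days after 7 December 2056.
December has 31 days — 24 days to the end of December leaves 102.
January has 31 days (71 left).
February has 28 days (43 left).
March has 31 days (12 left).
12 days into April → 12 April 2057.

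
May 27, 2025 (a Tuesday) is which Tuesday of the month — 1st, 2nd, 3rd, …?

Day 27 falls in week ⌈27/7⌉ of the month.
Days 1–7 hold the 1st Tuesday, 8–14 the 2nd, 15–21 the 3rd, 22–28 the 4th, 29–31 the 5th.
27 is in the range for the 4th.

4th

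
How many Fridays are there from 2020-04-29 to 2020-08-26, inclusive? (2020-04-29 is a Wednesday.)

17

2020-04-29 is a Wednesday; the first Friday on or after it is 2020-05-01 (2 days later).
From 2020-05-01 to 2020-08-26: 30 + 30 + 31 + 26 = 117 days (rest of May, June, July, August).
117 ÷ 7 = 16 full weeks with remainder 5, so 16 more Fridays after the first → 17.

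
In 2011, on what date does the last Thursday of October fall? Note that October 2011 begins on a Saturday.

2011-10-27

October 2011 begins on a Saturday, so the first Thursday is October 6 (5 days later).
October 2011 has 31 days. Adding weeks: 6, 13, 20, 27 — the last one ≤ 31 is the 27th.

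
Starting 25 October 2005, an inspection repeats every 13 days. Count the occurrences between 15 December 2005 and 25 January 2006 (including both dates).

Occurrences land 13·i days after 25 October 2005 for i = 0, 1, 2, …
15 December 2005 is 51 days after the start; 51 ÷ 13 = 3 remainder 12; since the remainder is 12, round up to i = 4. First occurrence in the window: #5 on 16 December 2005 (4×13 = 52 days in).
25 January 2006 is 92 days after the start; 92 ÷ 13 = 7 remainder 1. Last occurrence in the window: #8 on 24 January 2006.
Occurrences #5 through #8: 4 in total.

4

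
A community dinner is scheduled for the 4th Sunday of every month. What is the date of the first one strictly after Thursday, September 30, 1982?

September 1982 starts on a Wednesday; its first Sunday is the 5th, so the 4th Sunday is the 26th — September 26, 1982.
That is not after September 30, 1982, so look at October 1982.
October 1982 starts on a Friday; its first Sunday is the 3rd, so the 4th Sunday is the 24th — October 24, 1982.

October 24, 1982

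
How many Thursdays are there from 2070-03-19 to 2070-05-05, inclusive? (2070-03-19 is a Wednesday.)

2070-03-19 is a Wednesday; the first Thursday on or after it is 2070-03-20 (1 day later).
From 2070-03-20 to 2070-05-05: 11 + 30 + 5 = 46 days (rest of March, April, May).
46 ÷ 7 = 6 full weeks with remainder 4, so 6 more Thursdays after the first → 7.

7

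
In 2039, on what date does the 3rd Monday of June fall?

June 2039 begins on a Wednesday, so the first Monday is June 6 (5 days later).
The 3rd Monday is 2 weeks later: 6 + 14 = 20.

2039-06-20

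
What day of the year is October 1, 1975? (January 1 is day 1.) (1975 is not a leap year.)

274

Days in months before October: 31 + 28 + 31 + 30 + 31 + 30 + 31 + 31 + 30 = 273.
Plus 1 day into October → day 274.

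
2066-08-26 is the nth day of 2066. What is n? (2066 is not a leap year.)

238

Days in months before August: 31 + 28 + 31 + 30 + 31 + 30 + 31 = 212.
Plus 26 days into August → day 238.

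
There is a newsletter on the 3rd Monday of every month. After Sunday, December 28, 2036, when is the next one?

January 19, 2037

December 2036 starts on a Monday; its first Monday is the 1st, so the 3rd Monday is the 15th — December 15, 2036.
That is not after December 28, 2036, so look at January 2037.
January 2037 starts on a Thursday; its first Monday is the 5th, so the 3rd Monday is the 19th — January 19, 2037.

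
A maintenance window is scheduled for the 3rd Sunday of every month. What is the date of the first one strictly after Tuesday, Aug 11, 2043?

Aug 2043 starts on a Saturday; its first Sunday is the 2nd, so the 3rd Sunday is the 16th — Aug 16, 2043.
Aug 16, 2043 is after Aug 11, 2043, so that is the next one.

Aug 16, 2043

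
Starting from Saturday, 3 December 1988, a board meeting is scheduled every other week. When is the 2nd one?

17 December 1988

The 2nd occurrence is 1 interval after the first: 1 × 14 = 14 days after 3 December 1988.
14 days later is 17 December 1988.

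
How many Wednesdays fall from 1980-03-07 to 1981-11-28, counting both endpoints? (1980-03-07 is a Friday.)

90

1980-03-07 is a Friday; the first Wednesday on or after it is 1980-03-12 (5 days later).
From 1980-03-12 to 1981-11-28: 294 + 332 = 626 days (rest of 1980, to 1981-11-28 in 1981).
626 ÷ 7 = 89 full weeks with remainder 3, so 89 more Wednesdays after the first → 90.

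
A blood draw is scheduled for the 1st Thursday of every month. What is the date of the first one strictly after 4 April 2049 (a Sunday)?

April 2049 starts on a Thursday, so its 1st Thursday is 1 April 2049.
That is not after 4 April 2049, so look at May 2049.
May 2049 starts on a Saturday, so its 1st Thursday is 6 May 2049 (5 days in).

6 May 2049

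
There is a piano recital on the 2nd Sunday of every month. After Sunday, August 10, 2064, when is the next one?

September 14, 2064

August 2064 starts on a Friday; its first Sunday is the 3rd, so the 2nd Sunday is the 10th — August 10, 2064.
That is not after August 10, 2064, so look at September 2064.
September 2064 starts on a Monday; its first Sunday is the 7th, so the 2nd Sunday is the 14th — September 14, 2064.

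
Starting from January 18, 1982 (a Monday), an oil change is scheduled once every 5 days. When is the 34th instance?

July 2, 1982

The 34th occurrence is 33 intervals after the first: 33 × 5 = 165 days after January 18, 1982.
January has 31 days — 13 days to the end of January leaves 152.
February has 28 days (124 left).
March has 31 days (93 left).
April has 30 days (63 left).
May has 31 days (32 left).
June has 30 days (2 left).
2 days into July → July 2, 1982.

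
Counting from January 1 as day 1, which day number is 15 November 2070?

319

Days in months before November: 31 + 28 + 31 + 30 + 31 + 30 + 31 + 31 + 30 + 31 = 304.
Plus 15 days into November → day 319.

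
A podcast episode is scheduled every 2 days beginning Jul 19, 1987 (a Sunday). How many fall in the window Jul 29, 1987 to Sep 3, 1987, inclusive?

19

Occurrences land 2·i days after Jul 19, 1987 for i = 0, 1, 2, …
Jul 29, 1987 is 10 days after the start; 10 ÷ 2 = 5 remainder 0. First occurrence in the window: #6 on Jul 29, 1987 (5×2 = 10 days in).
Sep 3, 1987 is 46 days after the start; 46 ÷ 2 = 23 remainder 0. Last occurrence in the window: #24 on Sep 3, 1987.
Occurrences #6 through #24: 19 in total.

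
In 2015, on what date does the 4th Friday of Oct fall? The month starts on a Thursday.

Oct 23, 2015

Oct 2015 begins on a Thursday, so the first Friday is Oct 2 (1 day later).
The 4th Friday is 3 weeks later: 2 + 21 = 23.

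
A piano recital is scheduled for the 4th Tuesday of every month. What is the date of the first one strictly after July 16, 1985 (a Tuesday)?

July 23, 1985

July 1985 starts on a Monday; its first Tuesday is the 2nd, so the 4th Tuesday is the 23rd — July 23, 1985.
July 23, 1985 is after July 16, 1985, so that is the next one.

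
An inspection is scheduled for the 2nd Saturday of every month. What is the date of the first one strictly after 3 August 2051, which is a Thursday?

12 August 2051

August 2051 starts on a Tuesday; its first Saturday is the 5th, so the 2nd Saturday is the 12th — 12 August 2051.
12 August 2051 is after 3 August 2051, so that is the next one.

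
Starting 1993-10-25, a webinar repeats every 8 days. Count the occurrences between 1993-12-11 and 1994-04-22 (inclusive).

17

Occurrences land 8·i days after 1993-10-25 for i = 0, 1, 2, …
1993-12-11 is 47 days after the start; 47 ÷ 8 = 5 remainder 7; since the remainder is 7, round up to i = 6. First occurrence in the window: #7 on 1993-12-12 (6×8 = 48 days in).
1994-04-22 is 179 days after the start; 179 ÷ 8 = 22 remainder 3. Last occurrence in the window: #23 on 1994-04-19.
Occurrences #7 through #23: 17 in total.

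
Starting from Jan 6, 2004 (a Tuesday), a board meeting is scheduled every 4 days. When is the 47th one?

The 47th occurrence is 46 intervals after the first: 46 × 4 = 184 days after Jan 6, 2004.
Jan has 31 days — 25 days to the end of Jan leaves 159.
Feb has 29 days (130 left).
Mar has 31 days (99 left).
Apr has 30 days (69 left).
May has 31 days (38 left).
Jun has 30 days (8 left).
8 days into Jul → Jul 8, 2004.

Jul 8, 2004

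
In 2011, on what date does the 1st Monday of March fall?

7 March 2011

March 2011 begins on a Tuesday, so the first Monday is March 7 (6 days later).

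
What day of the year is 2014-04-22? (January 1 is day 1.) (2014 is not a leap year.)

Days in months before April: 31 + 28 + 31 = 90.
Plus 22 days into April → day 112.

112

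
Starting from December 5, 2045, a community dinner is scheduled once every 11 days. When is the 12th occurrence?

April 5, 2046

The 12th occurrence is 11 intervals after the first: 11 × 11 = 121 days after December 5, 2045.
December has 31 days — 26 days to the end of December leaves 95.
January has 31 days (64 left).
February has 28 days (36 left).
March has 31 days (5 left).
5 days into April → April 5, 2046.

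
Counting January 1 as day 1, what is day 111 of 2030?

Apr 21, 2030

Jan has 31 days (111 − 31 = 80 remain).
Feb has 28 days (80 − 28 = 52 remain).
Mar has 31 days (52 − 31 = 21 remain).
21 into Apr → Apr 21.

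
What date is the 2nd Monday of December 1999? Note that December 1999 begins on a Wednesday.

December 1999 begins on a Wednesday, so the first Monday is December 6 (5 days later).
The 2nd Monday is 1 weeks later: 6 + 7 = 13.

13 December 1999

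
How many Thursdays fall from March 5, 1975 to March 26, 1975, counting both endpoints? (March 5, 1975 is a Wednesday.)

March 5, 1975 is a Wednesday; the first Thursday on or after it is March 6, 1975 (1 day later).
From March 6, 1975 to March 26, 1975 is 26 − 6 = 20 days.
20 ÷ 7 = 2 full weeks with remainder 6, so 2 more Thursdays after the first → 3.

3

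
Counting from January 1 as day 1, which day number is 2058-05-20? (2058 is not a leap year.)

Days in months before May: 31 + 28 + 31 + 30 = 120.
Plus 20 days into May → day 140.

140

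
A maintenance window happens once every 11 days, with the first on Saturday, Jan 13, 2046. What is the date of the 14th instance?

Jun 5, 2046

The 14th occurrence is 13 intervals after the first: 13 × 11 = 143 days after Jan 13, 2046.
Jan has 31 days — 18 days to the end of Jan leaves 125.
Feb has 28 days (97 left).
Mar has 31 days (66 left).
Apr has 30 days (36 left).
May has 31 days (5 left).
5 days into Jun → Jun 5, 2046.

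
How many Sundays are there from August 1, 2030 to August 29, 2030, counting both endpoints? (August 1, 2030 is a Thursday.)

August 1, 2030 is a Thursday; the first Sunday on or after it is August 4, 2030 (3 days later).
From August 4, 2030 to August 29, 2030 is 29 − 4 = 25 days.
25 ÷ 7 = 3 full weeks with remainder 4, so 3 more Sundays after the first → 4.

4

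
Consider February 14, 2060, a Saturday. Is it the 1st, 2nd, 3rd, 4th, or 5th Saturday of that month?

Day 14 falls in week ⌈14/7⌉ of the month.
Days 1–7 hold the 1st Saturday, 8–14 the 2nd, 15–21 the 3rd, 22–28 the 4th, 29–31 the 5th.
14 is in the range for the 2nd.

2nd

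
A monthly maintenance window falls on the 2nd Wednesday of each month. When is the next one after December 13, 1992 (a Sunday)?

December 1992 starts on a Tuesday; its first Wednesday is the 2nd, so the 2nd Wednesday is the 9th — December 9, 1992.
That is not after December 13, 1992, so look at January 1993.
January 1993 starts on a Friday; its first Wednesday is the 6th, so the 2nd Wednesday is the 13th — January 13, 1993.

January 13, 1993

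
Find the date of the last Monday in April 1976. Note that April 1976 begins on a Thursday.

April 1976 begins on a Thursday, so the first Monday is April 5 (4 days later).
April 1976 has 30 days. Adding weeks: 5, 12, 19, 26 — the last one ≤ 30 is the 26th.

April 26, 1976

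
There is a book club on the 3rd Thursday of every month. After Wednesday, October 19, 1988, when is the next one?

October 1988 starts on a Saturday; its first Thursday is the 6th, so the 3rd Thursday is the 20th — October 20, 1988.
October 20, 1988 is after October 19, 1988, so that is the next one.

October 20, 1988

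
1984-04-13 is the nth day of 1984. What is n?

104

Days in months before April: 31 + 29 + 31 = 91.
Plus 13 days into April → day 104.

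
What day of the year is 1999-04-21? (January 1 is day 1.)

Days in months before April: 31 + 28 + 31 = 90.
Plus 21 days into April → day 111.

111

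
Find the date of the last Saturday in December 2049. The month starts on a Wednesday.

December 2049 begins on a Wednesday, so the first Saturday is December 4 (3 days later).
December 2049 has 31 days. Adding weeks: 4, 11, 18, 25 — the last one ≤ 31 is the 25th.

December 25, 2049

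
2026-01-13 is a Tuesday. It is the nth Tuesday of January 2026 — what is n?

Day 13 falls in week ⌈13/7⌉ of the month.
Days 1–7 hold the 1st Tuesday, 8–14 the 2nd, 15–21 the 3rd, 22–28 the 4th, 29–31 the 5th.
13 is in the range for the 2nd.

2nd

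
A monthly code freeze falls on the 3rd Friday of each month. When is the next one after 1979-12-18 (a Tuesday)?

December 1979 starts on a Saturday; its first Friday is the 7th, so the 3rd Friday is the 21st — 1979-12-21.
1979-12-21 is after 1979-12-18, so that is the next one.

1979-12-21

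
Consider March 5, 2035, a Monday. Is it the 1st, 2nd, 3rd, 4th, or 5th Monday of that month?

1st

Day 5 falls in week ⌈5/7⌉ of the month.
Days 1–7 hold the 1st Monday, 8–14 the 2nd, 15–21 the 3rd, 22–28 the 4th, 29–31 the 5th.
5 is in the range for the 1st.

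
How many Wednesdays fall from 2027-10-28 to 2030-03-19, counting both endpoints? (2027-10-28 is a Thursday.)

2027-10-28 is a Thursday; the first Wednesday on or after it is 2027-11-03 (6 days later).
From 2027-11-03 to 2030-03-19: 58 + 366 + 365 + 78 = 867 days (rest of 2027, 2028, 2029, to 2030-03-19 in 2030).
867 ÷ 7 = 123 full weeks with remainder 6, so 123 more Wednesdays after the first → 124.

124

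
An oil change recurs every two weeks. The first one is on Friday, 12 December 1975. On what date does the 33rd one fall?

4 March 1977

The 33rd occurrence is 32 intervals after the first: 32 × 14 = 448 days after 12 December 1975.
December has 31 days — 19 days to the end of December leaves 429.
1976 has 366 days (63 left).
January has 31 days (32 left).
February has 28 days (4 left).
4 days into March → 4 March 1977.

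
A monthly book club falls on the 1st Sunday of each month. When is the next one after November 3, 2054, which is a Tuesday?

December 6, 2054

November 2054 starts on a Sunday, so its 1st Sunday is November 1, 2054.
That is not after November 3, 2054, so look at December 2054.
December 2054 starts on a Tuesday, so its 1st Sunday is December 6, 2054 (5 days in).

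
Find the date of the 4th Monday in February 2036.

2036-02-25

The first Monday of February 2036 is February 4.
The 4th Monday is 3 weeks later: 4 + 21 = 25.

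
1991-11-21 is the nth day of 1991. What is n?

325

Days in months before November: 31 + 28 + 31 + 30 + 31 + 30 + 31 + 31 + 30 + 31 = 304.
Plus 21 days into November → day 325.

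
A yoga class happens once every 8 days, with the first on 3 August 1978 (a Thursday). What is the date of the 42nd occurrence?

The 42nd occurrence is 41 intervals after the first: 41 × 8 = 328 days after 3 August 1978.
August has 31 days — 28 days to the end of August leaves 300.
September has 30 days (270 left).
October has 31 days (239 left).
November has 30 days (209 left).
December has 31 days (178 left).
January has 31 days (147 left).
February has 28 days (119 left).
March has 31 days (88 left).
April has 30 days (58 left).
May has 31 days (27 left).
27 days into June → 27 June 1979.

27 June 1979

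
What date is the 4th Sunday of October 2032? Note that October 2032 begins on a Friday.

2032-10-24

October 2032 begins on a Friday, so the first Sunday is October 3 (2 days later).
The 4th Sunday is 3 weeks later: 3 + 21 = 24.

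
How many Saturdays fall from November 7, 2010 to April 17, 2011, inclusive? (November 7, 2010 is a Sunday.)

November 7, 2010 is a Sunday; the first Saturday on or after it is November 13, 2010 (6 days later).
From November 13, 2010 to April 17, 2011: 17 + 31 + 31 + 28 + 31 + 17 = 155 days (rest of November, December, January, February, March, April).
155 ÷ 7 = 22 full weeks with remainder 1, so 22 more Saturdays after the first → 23.

23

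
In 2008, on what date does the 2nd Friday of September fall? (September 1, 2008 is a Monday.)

September 2008 begins on a Monday, so the first Friday is September 5 (4 days later).
The 2nd Friday is 1 weeks later: 5 + 7 = 12.

12 September 2008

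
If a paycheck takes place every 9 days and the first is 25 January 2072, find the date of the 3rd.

12 February 2072

The 3rd occurrence is 2 intervals after the first: 2 × 9 = 18 days after 25 January 2072.
January has 31 days — 6 days to the end of January leaves 12.
12 days into February → 12 February 2072.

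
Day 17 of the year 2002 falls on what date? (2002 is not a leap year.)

2002-01-17

17 into January → January 17.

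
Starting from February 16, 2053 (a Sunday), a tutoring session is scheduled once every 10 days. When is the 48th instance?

The 48th occurrence is 47 intervals after the first: 47 × 10 = 470 days after February 16, 2053.
February has 28 days — 12 days to the end of February leaves 458.
From end of February to end of 2053 is 306 days (152 left).
January has 31 days (121 left).
February has 28 days (93 left).
March has 31 days (62 left).
April has 30 days (32 left).
May has 31 days (1 left).
1 day into June → June 1, 2054.

June 1, 2054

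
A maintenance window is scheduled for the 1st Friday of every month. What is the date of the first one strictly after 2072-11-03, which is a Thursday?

November 2072 starts on a Tuesday, so its 1st Friday is 2072-11-04 (3 days in).
2072-11-04 is after 2072-11-03, so that is the next one.

2072-11-04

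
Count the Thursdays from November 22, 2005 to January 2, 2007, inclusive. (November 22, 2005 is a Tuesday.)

November 22, 2005 is a Tuesday; the first Thursday on or after it is November 24, 2005 (2 days later).
From November 24, 2005 to January 2, 2007: 37 + 365 + 2 = 404 days (rest of 2005, 2006, to January 2, 2007 in 2007).
404 ÷ 7 = 57 full weeks with remainder 5, so 57 more Thursdays after the first → 58.

58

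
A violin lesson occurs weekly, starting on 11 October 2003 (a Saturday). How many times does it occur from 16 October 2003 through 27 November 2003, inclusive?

Occurrences land 7·i days after 11 October 2003 for i = 0, 1, 2, …
16 October 2003 is 5 days after the start; 5 ÷ 7 = 0 remainder 5; since the remainder is 5, round up to i = 1. First occurrence in the window: #2 on 18 October 2003 (1×7 = 7 days in).
27 November 2003 is 47 days after the start; 47 ÷ 7 = 6 remainder 5. Last occurrence in the window: #7 on 22 November 2003.
Occurrences #2 through #7: 6 in total.

6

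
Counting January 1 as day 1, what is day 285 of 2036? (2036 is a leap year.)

January has 31 days (285 − 31 = 254 remain).
February has 29 days (254 − 29 = 225 remain).
March has 31 days (225 − 31 = 194 remain).
April has 30 days (194 − 30 = 164 remain).
May has 31 days (164 − 31 = 133 remain).
June has 30 days (133 − 30 = 103 remain).
July has 31 days (103 − 31 = 72 remain).
August has 31 days (72 − 31 = 41 remain).
September has 30 days (41 − 30 = 11 remain).
11 into October → October 11.

October 11, 2036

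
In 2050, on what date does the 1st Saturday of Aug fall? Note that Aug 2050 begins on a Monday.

Aug 6, 2050

Aug 2050 begins on a Monday, so the first Saturday is Aug 6 (5 days later).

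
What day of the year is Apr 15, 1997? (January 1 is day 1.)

Days in months before Apr: 31 + 28 + 31 = 90.
Plus 15 days into Apr → day 105.

105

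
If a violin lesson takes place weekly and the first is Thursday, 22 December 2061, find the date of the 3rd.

The 3rd occurrence is 2 intervals after the first: 2 × 7 = 14 days after 22 December 2061.
December has 31 days — 9 days to the end of December leaves 5.
5 days into January → 5 January 2062.

5 January 2062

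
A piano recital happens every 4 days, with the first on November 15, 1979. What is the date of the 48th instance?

The 48th occurrence is 47 intervals after the first: 47 × 4 = 188 days after November 15, 1979.
November has 30 days — 15 days to the end of November leaves 173.
December has 31 days (142 left).
January has 31 days (111 left).
February has 29 days (82 left).
March has 31 days (51 left).
April has 30 days (21 left).
21 days into May → May 21, 1980.

May 21, 1980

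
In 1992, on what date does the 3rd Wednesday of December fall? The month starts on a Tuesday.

December 1992 begins on a Tuesday, so the first Wednesday is December 2 (1 day later).
The 3rd Wednesday is 2 weeks later: 2 + 14 = 16.

16 December 1992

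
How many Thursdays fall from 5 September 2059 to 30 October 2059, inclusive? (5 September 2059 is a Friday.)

8

5 September 2059 is a Friday; the first Thursday on or after it is 11 September 2059 (6 days later).
From 11 September 2059 to 30 October 2059: 19 + 30 = 49 days (rest of September, October).
49 ÷ 7 = 7 full weeks with remainder 0, so 7 more Thursdays after the first → 8.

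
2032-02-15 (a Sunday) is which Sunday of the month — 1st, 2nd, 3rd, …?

3rd

Day 15 falls in week ⌈15/7⌉ of the month.
Days 1–7 hold the 1st Sunday, 8–14 the 2nd, 15–21 the 3rd, 22–28 the 4th, 29–31 the 5th.
15 is in the range for the 3rd.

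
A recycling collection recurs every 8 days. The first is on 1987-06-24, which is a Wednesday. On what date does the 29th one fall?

1988-02-03

The 29th occurrence is 28 intervals after the first: 28 × 8 = 224 days after 1987-06-24.
June has 30 days — 6 days to the end of June leaves 218.
July has 31 days (187 left).
August has 31 days (156 left).
September has 30 days (126 left).
October has 31 days (95 left).
November has 30 days (65 left).
December has 31 days (34 left).
January has 31 days (3 left).
3 days into February → 1988-02-03.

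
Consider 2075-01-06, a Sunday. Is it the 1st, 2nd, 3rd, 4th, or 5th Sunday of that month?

Day 6 falls in week ⌈6/7⌉ of the month.
Days 1–7 hold the 1st Sunday, 8–14 the 2nd, 15–21 the 3rd, 22–28 the 4th, 29–31 the 5th.
6 is in the range for the 1st.

1st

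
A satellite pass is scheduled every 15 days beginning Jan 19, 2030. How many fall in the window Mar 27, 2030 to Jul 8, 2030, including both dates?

7

Occurrences land 15·i days after Jan 19, 2030 for i = 0, 1, 2, …
Mar 27, 2030 is 67 days after the start; 67 ÷ 15 = 4 remainder 7; since the remainder is 7, round up to i = 5. First occurrence in the window: #6 on Apr 4, 2030 (5×15 = 75 days in).
Jul 8, 2030 is 170 days after the start; 170 ÷ 15 = 11 remainder 5. Last occurrence in the window: #12 on Jul 3, 2030.
Occurrences #6 through #12: 7 in total.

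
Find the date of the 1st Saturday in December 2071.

December 2071 begins on a Tuesday, so the first Saturday is December 5 (4 days later).

5 December 2071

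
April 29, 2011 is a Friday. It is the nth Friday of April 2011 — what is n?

Day 29 falls in week ⌈29/7⌉ of the month.
Days 1–7 hold the 1st Friday, 8–14 the 2nd, 15–21 the 3rd, 22–28 the 4th, 29–31 the 5th.
29 is in the range for the 5th.

5th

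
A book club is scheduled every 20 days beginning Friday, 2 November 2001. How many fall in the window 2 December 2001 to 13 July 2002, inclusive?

11

Occurrences land 20·i days after 2 November 2001 for i = 0, 1, 2, …
2 December 2001 is 30 days after the start; 30 ÷ 20 = 1 remainder 10; since the remainder is 10, round up to i = 2. First occurrence in the window: #3 on 12 December 2001 (2×20 = 40 days in).
13 July 2002 is 253 days after the start; 253 ÷ 20 = 12 remainder 13. Last occurrence in the window: #13 on 30 June 2002.
Occurrences #3 through #13: 11 in total.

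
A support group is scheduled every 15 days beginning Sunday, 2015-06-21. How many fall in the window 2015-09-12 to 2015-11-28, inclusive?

Occurrences land 15·i days after 2015-06-21 for i = 0, 1, 2, …
2015-09-12 is 83 days after the start; 83 ÷ 15 = 5 remainder 8; since the remainder is 8, round up to i = 6. First occurrence in the window: #7 on 2015-09-19 (6×15 = 90 days in).
2015-11-28 is 160 days after the start; 160 ÷ 15 = 10 remainder 10. Last occurrence in the window: #11 on 2015-11-18.
Occurrences #7 through #11: 5 in total.

5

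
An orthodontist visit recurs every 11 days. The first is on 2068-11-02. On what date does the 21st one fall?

The 21st occurrence is 20 intervals after the first: 20 × 11 = 220 days after 2068-11-02.
November has 30 days — 28 days to the end of November leaves 192.
December has 31 days (161 left).
January has 31 days (130 left).
February has 28 days (102 left).
March has 31 days (71 left).
April has 30 days (41 left).
May has 31 days (10 left).
10 days into June → 2069-06-10.

2069-06-10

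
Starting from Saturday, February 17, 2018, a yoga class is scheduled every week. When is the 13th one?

The 13th occurrence is 12 intervals after the first: 12 × 7 = 84 days after February 17, 2018.
February has 28 days — 11 days to the end of February leaves 73.
March has 31 days (42 left).
April has 30 days (12 left).
12 days into May → May 12, 2018.

May 12, 2018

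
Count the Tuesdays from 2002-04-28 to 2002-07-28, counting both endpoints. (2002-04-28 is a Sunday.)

2002-04-28 is a Sunday; the first Tuesday on or after it is 2002-04-30 (2 days later).
From 2002-04-30 to 2002-07-28: 0 + 31 + 30 + 28 = 89 days (rest of April, May, June, July).
89 ÷ 7 = 12 full weeks with remainder 5, so 12 more Tuesdays after the first → 13.

13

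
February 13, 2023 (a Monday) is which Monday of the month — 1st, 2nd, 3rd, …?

2nd

Day 13 falls in week ⌈13/7⌉ of the month.
Days 1–7 hold the 1st Monday, 8–14 the 2nd, 15–21 the 3rd, 22–28 the 4th, 29–31 the 5th.
13 is in the range for the 2nd.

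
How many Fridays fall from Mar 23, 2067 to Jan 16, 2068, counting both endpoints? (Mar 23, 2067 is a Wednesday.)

Mar 23, 2067 is a Wednesday; the first Friday on or after it is Mar 25, 2067 (2 days later).
From Mar 25, 2067 to Jan 16, 2068: 6 + 30 + 31 + 30 + 31 + 31 + 30 + 31 + 30 + 31 + 16 = 297 days (rest of Mar, Apr, May, Jun, Jul, Aug, Sep, Oct, Nov, Dec, Jan).
297 ÷ 7 = 42 full weeks with remainder 3, so 42 more Fridays after the first → 43.

43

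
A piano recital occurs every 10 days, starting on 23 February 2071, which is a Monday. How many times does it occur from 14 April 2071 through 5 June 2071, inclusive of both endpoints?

Occurrences land 10·i days after 23 February 2071 for i = 0, 1, 2, …
14 April 2071 is 50 days after the start; 50 ÷ 10 = 5 remainder 0. First occurrence in the window: #6 on 14 April 2071 (5×10 = 50 days in).
5 June 2071 is 102 days after the start; 102 ÷ 10 = 10 remainder 2. Last occurrence in the window: #11 on 3 June 2071.
Occurrences #6 through #11: 6 in total.

6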